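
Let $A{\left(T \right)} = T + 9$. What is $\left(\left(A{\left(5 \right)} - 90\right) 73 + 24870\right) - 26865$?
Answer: $-7543$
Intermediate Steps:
$A{\left(T \right)} = 9 + T$
$\left(\left(A{\left(5 \right)} - 90\right) 73 + 24870\right) - 26865 = \left(\left(\left(9 + 5\right) - 90\right) 73 + 24870\right) - 26865 = \left(\left(14 - 90\right) 73 + 24870\right) - 26865 = \left(\left(-76\right) 73 + 24870\right) - 26865 = \left(-5548 + 24870\right) - 26865 = 19322 - 26865 = -7543$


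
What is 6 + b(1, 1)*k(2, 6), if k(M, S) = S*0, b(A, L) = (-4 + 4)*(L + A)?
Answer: 6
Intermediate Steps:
b(A, L) = 0 (b(A, L) = 0*(A + L) = 0)
k(M, S) = 0
6 + b(1, 1)*k(2, 6) = 6 + 0*0 = 6 + 0 = 6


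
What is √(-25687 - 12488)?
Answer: 5*I*√1527 ≈ 195.38*I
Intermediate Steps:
√(-25687 - 12488) = √(-38175) = 5*I*√1527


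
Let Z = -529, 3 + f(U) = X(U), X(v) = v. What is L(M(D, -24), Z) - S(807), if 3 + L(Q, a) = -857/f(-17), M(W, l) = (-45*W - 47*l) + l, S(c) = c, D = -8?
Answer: -15343/20 ≈ -767.15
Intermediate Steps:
f(U) = -3 + U
M(W, l) = -46*l - 45*W (M(W, l) = (-47*l - 45*W) + l = -46*l - 45*W)
L(Q, a) = 797/20 (L(Q, a) = -3 - 857/(-3 - 17) = -3 - 857/(-20) = -3 - 857*(-1/20) = -3 + 857/20 = 797/20)
L(M(D, -24), Z) - S(807) = 797/20 - 1*807 = 797/20 - 807 = -15343/20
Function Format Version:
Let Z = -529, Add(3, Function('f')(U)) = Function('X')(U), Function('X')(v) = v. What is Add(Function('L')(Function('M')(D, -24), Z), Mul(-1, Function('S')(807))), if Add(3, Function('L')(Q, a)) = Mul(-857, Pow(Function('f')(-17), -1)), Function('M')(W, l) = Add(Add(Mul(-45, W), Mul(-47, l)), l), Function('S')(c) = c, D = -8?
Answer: Rational(-15343, 20) ≈ -767.15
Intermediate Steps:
Function('f')(U) = Add(-3, U)
Function('M')(W, l) = Add(Mul(-46, l), Mul(-45, W)) (Function('M')(W, l) = Add(Add(Mul(-47, l), Mul(-45, W)), l) = Add(Mul(-46, l), Mul(-45, W)))
Function('L')(Q, a) = Rational(797, 20) (Function('L')(Q, a) = Add(-3, Mul(-857, Pow(Add(-3, -17), -1))) = Add(-3, Mul(-857, Pow(-20, -1))) = Add(-3, Mul(-857, Rational(-1, 20))) = Add(-3, Rational(857, 20)) = Rational(797, 20))
Add(Function('L')(Function('M')(D, -24), Z), Mul(-1, Function('S')(807))) = Add(Rational(797, 20), Mul(-1, 807)) = Add(Rational(797, 20), -807) = Rational(-15343, 20)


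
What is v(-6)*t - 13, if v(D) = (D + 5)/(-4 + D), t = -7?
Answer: -137/10 ≈ -13.700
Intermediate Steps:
v(D) = (5 + D)/(-4 + D)
v(-6)*t - 13 = ((5 - 6)/(-4 - 6))*(-7) - 13 = (-1/(-10))*(-7) - 13 = -⅒*(-1)*(-7) - 13 = (⅒)*(-7) - 13 = -7/10 - 13 = -137/10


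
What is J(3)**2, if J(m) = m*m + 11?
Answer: 400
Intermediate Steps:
J(m) = 11 + m**2 (J(m) = m**2 + 11 = 11 + m**2)
J(3)**2 = (11 + 3**2)**2 = (11 + 9)**2 = 20**2 = 400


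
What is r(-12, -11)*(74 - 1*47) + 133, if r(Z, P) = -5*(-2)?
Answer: 403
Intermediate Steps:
r(Z, P) = 10
r(-12, -11)*(74 - 1*47) + 133 = 10*(74 - 1*47) + 133 = 10*(74 - 47) + 133 = 10*27 + 133 = 270 + 133 = 403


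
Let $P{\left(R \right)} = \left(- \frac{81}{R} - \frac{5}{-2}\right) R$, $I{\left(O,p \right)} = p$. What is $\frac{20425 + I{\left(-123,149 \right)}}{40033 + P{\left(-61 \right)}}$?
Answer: $\frac{13716}{26533} \approx 0.51694$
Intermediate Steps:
$P{\left(R \right)} = R \left(\frac{5}{2} - \frac{81}{R}\right)$ ($P{\left(R \right)} = \left(- \frac{81}{R} - - \frac{5}{2}\right) R = \left(- \frac{81}{R} + \frac{5}{2}\right) R = \left(\frac{5}{2} - \frac{81}{R}\right) R = R \left(\frac{5}{2} - \frac{81}{R}\right)$)
$\frac{20425 + I{\left(-123,149 \right)}}{40033 + P{\left(-61 \right)}} = \frac{20425 + 149}{40033 + \left(-81 + \frac{5}{2} \left(-61\right)\right)} = \frac{20574}{40033 - \frac{467}{2}} = \frac{20574}{\frac{79599}{2}} = 20574 \cdot \frac{2}{79599} = \frac{13716}{26533}$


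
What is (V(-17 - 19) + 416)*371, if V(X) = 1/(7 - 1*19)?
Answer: 1851661/12 ≈ 1.5431e+5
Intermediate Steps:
V(X) = -1/12 (V(X) = 1/(7 - 19) = 1/(-12) = -1/12)
(V(-17 - 19) + 416)*371 = (-1/12 + 416)*371 = (4991/12)*371 = 1851661/12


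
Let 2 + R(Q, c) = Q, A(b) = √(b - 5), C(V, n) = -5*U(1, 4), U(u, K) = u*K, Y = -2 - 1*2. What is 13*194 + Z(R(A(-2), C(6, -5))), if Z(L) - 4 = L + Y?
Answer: 2520 + I*√7 ≈ 2520.0 + 2.6458*I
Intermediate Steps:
Y = -4 (Y = -2 - 2 = -4)
U(u, K) = K*u
C(V, n) = -20
A(b) = √(-5 + b)
R(Q, c) = -2 + Q
Z(L) = L (Z(L) = 4 + (L - 4) = 4 + (-4 + L) = L)
13*194 + Z(R(A(-2), C(6, -5))) = 13*194 + (-2 + √(-5 - 2)) = 2522 + (-2 + √(-7)) = 2522 + (-2 + I*√7) = 2520 + I*√7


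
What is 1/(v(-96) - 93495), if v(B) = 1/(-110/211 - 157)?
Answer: -33237/3107493526 ≈ -1.0696e-5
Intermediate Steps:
v(B) = -211/33237 (v(B) = 1/(-110*1/211 - 157) = 1/(-110/211 - 157) = 1/(-33237/211) = -211/33237)
1/(v(-96) - 93495) = 1/(-211/33237 - 93495) = 1/(-3107493526/33237) = -33237/3107493526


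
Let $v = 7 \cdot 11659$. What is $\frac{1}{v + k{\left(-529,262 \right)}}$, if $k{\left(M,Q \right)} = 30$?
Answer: $\frac{1}{81643} \approx 1.2248 \cdot 10^{-5}$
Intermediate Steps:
$v = 81613$
$\frac{1}{v + k{\left(-529,262 \right)}} = \frac{1}{81613 + 30} = \frac{1}{81643}$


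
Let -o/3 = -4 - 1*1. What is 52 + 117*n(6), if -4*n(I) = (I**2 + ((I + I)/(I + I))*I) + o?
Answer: -6461/4 ≈ -1615.3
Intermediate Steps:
o = 15 (o = -3*(-4 - 1*1) = -3*(-4 - 1) = -3*(-5) = 15)
n(I) = -15/4 - I/4 - I**2/4 (n(I) = -((I**2 + ((I + I)/(I + I))*I) + 15)/4 = -((I**2 + ((2*I)/((2*I)))*I) + 15)/4 = -((I**2 + ((2*I)*(1/(2*I)))*I) + 15)/4 = -((I**2 + 1*I) + 15)/4 = -((I**2 + I) + 15)/4 = -((I + I**2) + 15)/4 = -(15 + I + I**2)/4 = -15/4 - I/4 - I**2/4)
52 + 117*n(6) = 52 + 117*(-15/4 - 1/4*6 - 1/4*6**2) = 52 + 117*(-15/4 - 3/2 - 1/4*36) = 52 + 117*(-15/4 - 3/2 - 9) = 52 + 117*(-57/4) = 52 - 6669/4 = -6461/4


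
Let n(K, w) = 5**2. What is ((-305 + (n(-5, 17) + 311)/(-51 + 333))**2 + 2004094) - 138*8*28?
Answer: 4562648879/2209 ≈ 2.0655e+6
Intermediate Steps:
n(K, w) = 25
((-305 + (n(-5, 17) + 311)/(-51 + 333))**2 + 2004094) - 138*8*28 = ((-305 + (25 + 311)/(-51 + 333))**2 + 2004094) - 138*8*28 = ((-305 + 336/282)**2 + 2004094) - 1104*28 = ((-305 + 336*(1/282))**2 + 2004094) - 30912 = ((-305 + 56/47)**2 + 2004094) - 30912 = ((-14279/47)**2 + 2004094) - 30912 = (203889841/2209 + 2004094) - 30912 = 4630933487/2209 - 30912 = 4562648879/2209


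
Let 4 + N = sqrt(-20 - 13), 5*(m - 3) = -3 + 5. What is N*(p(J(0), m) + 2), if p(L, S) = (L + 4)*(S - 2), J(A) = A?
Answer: -152/5 + 38*I*sqrt(33)/5 ≈ -30.4 + 43.659*I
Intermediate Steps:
m = 17/5 (m = 3 + (-3 + 5)/5 = 3 + (1/5)*2 = 3 + 2/5 = 17/5 ≈ 3.4000)
N = -4 + I*sqrt(33) (N = -4 + sqrt(-20 - 13) = -4 + sqrt(-33) = -4 + I*sqrt(33) ≈ -4.0 + 5.7446*I)
p(L, S) = (-2 + S)*(4 + L) (p(L, S) = (4 + L)*(-2 + S) = (-2 + S)*(4 + L))
N*(p(J(0), m) + 2) = (-4 + I*sqrt(33))*((-8 - 2*0 + 4*(17/5) + 0*(17/5)) + 2) = (-4 + I*sqrt(33))*((-8 + 0 + 68/5 + 0) + 2) = (-4 + I*sqrt(33))*(28/5 + 2) = (-4 + I*sqrt(33))*(38/5) = -152/5 + 38*I*sqrt(33)/5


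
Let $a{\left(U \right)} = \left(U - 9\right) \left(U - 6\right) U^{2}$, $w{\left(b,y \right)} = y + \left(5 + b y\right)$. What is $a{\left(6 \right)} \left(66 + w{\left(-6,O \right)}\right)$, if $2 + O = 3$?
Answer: $0$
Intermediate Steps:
$O = 1$ ($O = -2 + 3 = 1$)
$w{\left(b,y \right)} = 5 + y + b y$
$a{\left(U \right)} = U^{2} \left(-9 + U\right) \left(-6 + U\right)$ ($a{\left(U \right)} = \left(-9 + U\right) \left(-6 + U\right) U^{2} = U^{2} \left(-9 + U\right) \left(-6 + U\right)$)
$a{\left(6 \right)} \left(66 + w{\left(-6,O \right)}\right) = 6^{2} \left(54 + 6^{2} - 90\right) \left(66 + \left(5 + 1 - 6\right)\right) = 36 \left(54 + 36 - 90\right) \left(66 + \left(5 + 1 - 6\right)\right) = 36 \cdot 0 \left(66 + 0\right) = 0 \cdot 66 = 0$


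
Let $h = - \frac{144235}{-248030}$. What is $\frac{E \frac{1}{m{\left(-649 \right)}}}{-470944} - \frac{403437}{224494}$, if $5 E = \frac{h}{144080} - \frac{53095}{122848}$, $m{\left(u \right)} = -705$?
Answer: $- \frac{95710350674900165147166569}{53258376056976124852004000} \approx -1.7971$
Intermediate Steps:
$h = \frac{28847}{49606}$ ($h = \left(-144235\right) \left(- \frac{1}{248030}\right) = \frac{28847}{49606} \approx 0.58152$)
$E = - \frac{370584731181}{4287222732925}$ ($E = \frac{\frac{28847}{49606 \cdot 144080} - \frac{53095}{122848}}{5} = \frac{\frac{28847}{49606} \cdot \frac{1}{144080} - \frac{53095}{122848}}{5} = \frac{\frac{28847}{7147232480} - \frac{53095}{122848}}{5} = \frac{1}{5} \left(- \frac{370584731181}{857444546585}\right) = - \frac{370584731181}{4287222732925} \approx -0.086439$)
$\frac{E \frac{1}{m{\left(-649 \right)}}}{-470944} - \frac{403437}{224494} = \frac{\left(- \frac{370584731181}{4287222732925}\right) \frac{1}{-705}}{-470944} - \frac{403437}{224494} = \left(- \frac{370584731181}{4287222732925}\right) \left(- \frac{1}{705}\right) \left(- \frac{1}{470944}\right) - \frac{403437}{224494} = \frac{123528243727}{1007497342237375} \left(- \frac{1}{470944}\right) - \frac{403437}{224494} = - \frac{123528243727}{474474828342638332000} - \frac{403437}{224494} = - \frac{95710350674900165147166569}{53258376056976124852004000}$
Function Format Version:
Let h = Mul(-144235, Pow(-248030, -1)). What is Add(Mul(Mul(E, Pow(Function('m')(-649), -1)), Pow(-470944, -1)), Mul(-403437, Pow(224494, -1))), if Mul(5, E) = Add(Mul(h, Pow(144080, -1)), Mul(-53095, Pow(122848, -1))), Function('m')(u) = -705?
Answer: Rational(-95710350674900165147166569, 53258376056976124852004000) ≈ -1.7971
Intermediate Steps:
h = Rational(28847, 49606) (h = Mul(-144235, Rational(-1, 248030)) = Rational(28847, 49606) ≈ 0.58152)
E = Rational(-370584731181, 4287222732925) (E = Mul(Rational(1, 5), Add(Mul(Rational(28847, 49606), Pow(144080, -1)), Mul(-53095, Pow(122848, -1)))) = Mul(Rational(1, 5), Add(Mul(Rational(28847, 49606), Rational(1, 144080)), Mul(-53095, Rational(1, 122848)))) = Mul(Rational(1, 5), Add(Rational(28847, 7147232480), Rational(-53095, 122848))) = Mul(Rational(1, 5), Rational(-370584731181, 857444546585)) = Rational(-370584731181, 4287222732925) ≈ -0.086439)
Add(Mul(Mul(E, Pow(Function('m')(-649), -1)), Pow(-470944, -1)), Mul(-403437, Pow(224494, -1))) = Add(Mul(Mul(Rational(-370584731181, 4287222732925), Pow(-705, -1)), Pow(-470944, -1)), Mul(-403437, Pow(224494, -1))) = Add(Mul(Mul(Rational(-370584731181, 4287222732925), Rational(-1, 705)), Rational(-1, 470944)), Mul(-403437, Rational(1, 224494))) = Add(Mul(Rational(123528243727, 1007497342237375), Rational(-1, 470944)), Rational(-403437, 224494)) = Add(Rational(-123528243727, 474474828342638332000), Rational(-403437, 224494)) = Rational(-95710350674900165147166569, 53258376056976124852004000)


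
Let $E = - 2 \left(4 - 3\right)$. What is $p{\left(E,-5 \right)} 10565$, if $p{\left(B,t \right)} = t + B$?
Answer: $-73955$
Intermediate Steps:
$E = -2$ ($E = - 2 \left(4 - 3\right) = \left(-2\right) 1 = -2$)
$p{\left(B,t \right)} = B + t$
$p{\left(E,-5 \right)} 10565 = \left(-2 - 5\right) 10565 = \left(-7\right) 10565 = -73955$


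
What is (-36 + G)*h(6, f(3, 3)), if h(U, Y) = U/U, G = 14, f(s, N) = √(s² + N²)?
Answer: -22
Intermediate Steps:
f(s, N) = √(N² + s²)
h(U, Y) = 1
(-36 + G)*h(6, f(3, 3)) = (-36 + 14)*1 = -22*1 = -22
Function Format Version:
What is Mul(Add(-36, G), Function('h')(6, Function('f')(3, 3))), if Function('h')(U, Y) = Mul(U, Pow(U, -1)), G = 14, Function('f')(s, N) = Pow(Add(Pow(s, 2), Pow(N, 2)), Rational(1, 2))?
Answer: -22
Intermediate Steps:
Function('f')(s, N) = Pow(Add(Pow(N, 2), Pow(s, 2)), Rational(1, 2))
Function('h')(U, Y) = 1
Mul(Add(-36, G), Function('h')(6, Function('f')(3, 3))) = Mul(Add(-36, 14), 1) = Mul(-22, 1) = -22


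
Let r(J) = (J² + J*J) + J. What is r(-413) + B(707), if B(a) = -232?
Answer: 340493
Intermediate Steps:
r(J) = J + 2*J² (r(J) = (J² + J²) + J = 2*J² + J = J + 2*J²)
r(-413) + B(707) = -413*(1 + 2*(-413)) - 232 = -413*(1 - 826) - 232 = -413*(-825) - 232 = 340725 - 232 = 340493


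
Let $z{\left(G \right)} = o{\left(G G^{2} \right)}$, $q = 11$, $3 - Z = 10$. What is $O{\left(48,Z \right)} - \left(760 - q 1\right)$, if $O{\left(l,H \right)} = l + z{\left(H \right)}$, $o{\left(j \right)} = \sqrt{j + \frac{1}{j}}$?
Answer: $-701 + \frac{5 i \sqrt{32942}}{49} \approx -701.0 + 18.52 i$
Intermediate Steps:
$Z = -7$ ($Z = 3 - 10 = -7$)
$z{\left(G \right)} = \sqrt{\frac{1}{G^{3}} + G^{3}}$ ($z{\left(G \right)} = \sqrt{G G^{2} + \frac{1}{G G^{2}}} = \sqrt{G^{3} + \frac{1}{G^{3}}} = \sqrt{\frac{1}{G^{3}} + G^{3}}$)
$O{\left(l,H \right)} = l + \sqrt{\frac{1 + H^{6}}{H^{3}}}$
$O{\left(48,Z \right)} - \left(760 - q 1\right) = \left(48 + \sqrt{\frac{1 + \left(-7\right)^{6}}{-343}}\right) - \left(760 - 11 \cdot 1\right) = \left(48 + \sqrt{- \frac{1 + 117649}{343}}\right) - \left(760 - 11\right) = \left(48 + \sqrt{\left(- \frac{1}{343}\right) 117650}\right) - \left(760 - 11\right) = \left(48 + \sqrt{- \frac{117650}{343}}\right) - 749 = \left(48 + \frac{5 i \sqrt{32942}}{49}\right) - 749 = -701 + \frac{5 i \sqrt{32942}}{49}$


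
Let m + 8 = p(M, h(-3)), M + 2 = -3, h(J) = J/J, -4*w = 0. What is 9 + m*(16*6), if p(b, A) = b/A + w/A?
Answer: -1239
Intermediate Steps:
w = 0 (w = -¼*0 = 0)
h(J) = 1
M = -5 (M = -2 - 3 = -5)
p(b, A) = b/A (p(b, A) = b/A + 0/A = b/A + 0 = b/A)
m = -13 (m = -8 - 5/1 = -8 - 5*1 = -8 - 5 = -13)
9 + m*(16*6) = 9 - 208*6 = 9 - 13*96 = 9 - 1248 = -1239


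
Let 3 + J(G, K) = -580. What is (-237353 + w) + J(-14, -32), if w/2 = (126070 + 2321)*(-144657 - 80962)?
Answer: -57935135994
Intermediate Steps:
J(G, K) = -583 (J(G, K) = -3 - 580 = -583)
w = -57934898058 (w = 2*((126070 + 2321)*(-144657 - 80962)) = 2*(128391*(-225619)) = 2*(-28967449029) = -57934898058)
(-237353 + w) + J(-14, -32) = (-237353 - 57934898058) - 583 = -57935135411 - 583 = -57935135994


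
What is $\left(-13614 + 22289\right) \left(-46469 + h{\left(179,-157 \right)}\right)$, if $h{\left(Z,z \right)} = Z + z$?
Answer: $-402927725$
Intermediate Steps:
$\left(-13614 + 22289\right) \left(-46469 + h{\left(179,-157 \right)}\right) = \left(-13614 + 22289\right) \left(-46469 + \left(179 - 157\right)\right) = 8675 \left(-46469 + 22\right) = 8675 \left(-46447\right) = -402927725$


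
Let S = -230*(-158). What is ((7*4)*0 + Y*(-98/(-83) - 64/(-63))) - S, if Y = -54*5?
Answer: -21458120/581 ≈ -36933.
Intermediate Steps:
S = 36340
Y = -270
((7*4)*0 + Y*(-98/(-83) - 64/(-63))) - S = ((7*4)*0 - 270*(-98/(-83) - 64/(-63))) - 1*36340 = (28*0 - 270*(-98*(-1/83) - 64*(-1/63))) - 36340 = (0 - 270*(98/83 + 64/63)) - 36340 = (0 - 270*11486/5229) - 36340 = (0 - 344580/581) - 36340 = -344580/581 - 36340 = -21458120/581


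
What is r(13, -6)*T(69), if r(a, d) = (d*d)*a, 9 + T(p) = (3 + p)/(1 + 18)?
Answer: -46332/19 ≈ -2438.5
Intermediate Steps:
T(p) = -168/19 + p/19 (T(p) = -9 + (3 + p)/(1 + 18) = -9 + (3 + p)/19 = -9 + (3 + p)*(1/19) = -9 + (3/19 + p/19) = -168/19 + p/19)
r(a, d) = a*d² (r(a, d) = d²*a = a*d²)
r(13, -6)*T(69) = (13*(-6)²)*(-168/19 + (1/19)*69) = (13*36)*(-168/19 + 69/19) = 468*(-99/19) = -46332/19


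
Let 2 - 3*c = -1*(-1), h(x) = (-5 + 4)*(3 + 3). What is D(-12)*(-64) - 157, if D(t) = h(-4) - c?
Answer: 745/3 ≈ 248.33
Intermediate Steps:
h(x) = -6 (h(x) = -1*6 = -6)
c = 1/3 (c = 2/3 - (-1)*(-1)/3 = 2/3 - 1/3*1 = 2/3 - 1/3 = 1/3 ≈ 0.33333)
D(t) = -19/3 (D(t) = -6 - 1*1/3 = -6 - 1/3 = -19/3)
D(-12)*(-64) - 157 = -19/3*(-64) - 157 = 1216/3 - 157 = 745/3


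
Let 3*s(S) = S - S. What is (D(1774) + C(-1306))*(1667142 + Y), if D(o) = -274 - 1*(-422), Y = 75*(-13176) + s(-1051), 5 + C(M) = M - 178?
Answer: -910461222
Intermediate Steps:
s(S) = 0 (s(S) = (S - S)/3 = (1/3)*0 = 0)
C(M) = -183 + M (C(M) = -5 + (M - 178) = -5 + (-178 + M) = -183 + M)
Y = -988200 (Y = 75*(-13176) + 0 = -988200 + 0 = -988200)
D(o) = 148 (D(o) = -274 + 422 = 148)
(D(1774) + C(-1306))*(1667142 + Y) = (148 + (-183 - 1306))*(1667142 - 988200) = (148 - 1489)*678942 = -1341*678942 = -910461222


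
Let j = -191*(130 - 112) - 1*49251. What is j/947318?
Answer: -52689/947318 ≈ -0.055619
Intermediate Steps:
j = -52689 (j = -191*18 - 49251 = -3438 - 49251 = -52689)
j/947318 = -52689/947318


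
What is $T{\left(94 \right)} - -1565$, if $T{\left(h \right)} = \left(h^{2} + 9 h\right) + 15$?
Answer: $11262$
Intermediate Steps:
$T{\left(h \right)} = 15 + h^{2} + 9 h$
$T{\left(94 \right)} - -1565 = \left(15 + 94^{2} + 9 \cdot 94\right) - -1565 = \left(15 + 8836 + 846\right) + 1565 = 9697 + 1565 = 11262$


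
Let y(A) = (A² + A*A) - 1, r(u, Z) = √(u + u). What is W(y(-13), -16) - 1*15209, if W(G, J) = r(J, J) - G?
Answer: -15546 + 4*I*√2 ≈ -15546.0 + 5.6569*I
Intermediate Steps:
r(u, Z) = √2*√u (r(u, Z) = √(2*u) = √2*√u)
y(A) = -1 + 2*A² (y(A) = (A² + A²) - 1 = 2*A² - 1 = -1 + 2*A²)
W(G, J) = -G + √2*√J (W(G, J) = √2*√J - G = -G + √2*√J)
W(y(-13), -16) - 1*15209 = (-(-1 + 2*(-13)²) + √2*√(-16)) - 1*15209 = (-(-1 + 2*169) + √2*(4*I)) - 15209 = (-(-1 + 338) + 4*I*√2) - 15209 = (-1*337 + 4*I*√2) - 15209 = (-337 + 4*I*√2) - 15209 = -15546 + 4*I*√2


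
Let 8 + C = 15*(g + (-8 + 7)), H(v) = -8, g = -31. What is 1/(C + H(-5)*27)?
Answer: -1/704 ≈ -0.0014205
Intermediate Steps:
C = -488 (C = -8 + 15*(-31 + (-8 + 7)) = -8 + 15*(-31 - 1) = -8 + 15*(-32) = -8 - 480 = -488)
1/(C + H(-5)*27) = 1/(-488 - 8*27) = 1/(-488 - 216) = 1/(-704) = -1/704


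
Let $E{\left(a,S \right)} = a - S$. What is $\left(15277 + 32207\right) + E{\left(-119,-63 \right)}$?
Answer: $47428$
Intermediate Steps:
$\left(15277 + 32207\right) + E{\left(-119,-63 \right)} = \left(15277 + 32207\right) - 56 = 47484 + \left(-119 + 63\right) = 47484 - 56 = 47428$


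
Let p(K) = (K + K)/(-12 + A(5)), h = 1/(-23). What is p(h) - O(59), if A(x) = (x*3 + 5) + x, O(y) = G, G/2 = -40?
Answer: 23918/299 ≈ 79.993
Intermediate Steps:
G = -80 (G = 2*(-40) = -80)
O(y) = -80
A(x) = 5 + 4*x (A(x) = (3*x + 5) + x = (5 + 3*x) + x = 5 + 4*x)
h = -1/23 ≈ -0.043478
p(K) = 2*K/13 (p(K) = (K + K)/(-12 + (5 + 4*5)) = (2*K)/(-12 + (5 + 20)) = (2*K)/(-12 + 25) = (2*K)/13 = (2*K)*(1/13) = 2*K/13)
p(h) - O(59) = (2/13)*(-1/23) - 1*(-80) = -2/299 + 80 = 23918/299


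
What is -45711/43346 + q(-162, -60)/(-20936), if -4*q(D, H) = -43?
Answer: -1914942931/1814983712 ≈ -1.0551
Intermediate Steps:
q(D, H) = 43/4 (q(D, H) = -¼*(-43) = 43/4)
-45711/43346 + q(-162, -60)/(-20936) = -45711/43346 + (43/4)/(-20936) = -45711*1/43346 + (43/4)*(-1/20936) = -45711/43346 - 43/83744 = -1914942931/1814983712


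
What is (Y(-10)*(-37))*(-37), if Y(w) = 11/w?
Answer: -15059/10 ≈ -1505.9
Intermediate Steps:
(Y(-10)*(-37))*(-37) = ((11/(-10))*(-37))*(-37) = ((11*(-⅒))*(-37))*(-37) = -11/10*(-37)*(-37) = (407/10)*(-37) = -15059/10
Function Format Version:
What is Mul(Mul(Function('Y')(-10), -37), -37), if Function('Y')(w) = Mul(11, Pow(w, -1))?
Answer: Rational(-15059, 10) ≈ -1505.9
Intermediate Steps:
Mul(Mul(Function('Y')(-10), -37), -37) = Mul(Mul(Mul(11, Pow(-10, -1)), -37), -37) = Mul(Mul(Mul(11, Rational(-1, 10)), -37), -37) = Mul(Mul(Rational(-11, 10), -37), -37) = Mul(Rational(407, 10), -37) = Rational(-15059, 10)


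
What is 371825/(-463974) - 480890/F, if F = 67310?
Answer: -24814799761/3123008994 ≈ -7.9458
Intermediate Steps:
371825/(-463974) - 480890/F = 371825/(-463974) - 480890/67310 = 371825*(-1/463974) - 480890*1/67310 = -371825/463974 - 48089/6731 = -24814799761/3123008994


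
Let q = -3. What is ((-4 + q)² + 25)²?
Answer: 5476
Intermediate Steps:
((-4 + q)² + 25)² = ((-4 - 3)² + 25)² = ((-7)² + 25)² = (49 + 25)² = 74² = 5476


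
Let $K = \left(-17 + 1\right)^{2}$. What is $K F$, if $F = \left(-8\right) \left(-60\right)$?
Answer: $122880$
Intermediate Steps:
$F = 480$
$K = 256$ ($K = \left(-16\right)^{2} = 256$)
$K F = 256 \cdot 480 = 122880$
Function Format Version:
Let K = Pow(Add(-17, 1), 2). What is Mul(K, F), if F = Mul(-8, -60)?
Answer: 122880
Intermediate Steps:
F = 480
K = 256 (K = Pow(-16, 2) = 256)
Mul(K, F) = Mul(256, 480) = 122880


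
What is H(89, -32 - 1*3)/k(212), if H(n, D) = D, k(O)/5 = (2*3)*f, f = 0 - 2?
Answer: 7/12 ≈ 0.58333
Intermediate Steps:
f = -2
k(O) = -60 (k(O) = 5*((2*3)*(-2)) = 5*(6*(-2)) = 5*(-12) = -60)
H(89, -32 - 1*3)/k(212) = (-32 - 1*3)/(-60) = (-32 - 3)*(-1/60) = -35*(-1/60) = 7/12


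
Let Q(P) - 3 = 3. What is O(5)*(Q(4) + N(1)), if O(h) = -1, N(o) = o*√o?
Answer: -7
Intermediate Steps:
N(o) = o^(3/2)
Q(P) = 6 (Q(P) = 3 + 3 = 6)
O(5)*(Q(4) + N(1)) = -(6 + 1^(3/2)) = -(6 + 1) = -1*7 = -7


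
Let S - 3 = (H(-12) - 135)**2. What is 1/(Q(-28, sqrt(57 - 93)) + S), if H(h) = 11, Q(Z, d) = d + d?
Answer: 15379/236513785 - 12*I/236513785 ≈ 6.5024e-5 - 5.0737e-8*I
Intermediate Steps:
Q(Z, d) = 2*d
S = 15379 (S = 3 + (11 - 135)**2 = 3 + (-124)**2 = 3 + 15376 = 15379)
1/(Q(-28, sqrt(57 - 93)) + S) = 1/(2*sqrt(57 - 93) + 15379) = 1/(2*sqrt(-36) + 15379) = 1/(2*(6*I) + 15379) = 1/(12*I + 15379) = 1/(15379 + 12*I) = (15379 - 12*I)/236513785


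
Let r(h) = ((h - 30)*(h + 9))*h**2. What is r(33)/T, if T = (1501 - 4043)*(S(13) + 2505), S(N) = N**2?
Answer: -9801/485522 ≈ -0.020187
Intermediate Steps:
r(h) = h**2*(-30 + h)*(9 + h) (r(h) = ((-30 + h)*(9 + h))*h**2 = h**2*(-30 + h)*(9 + h))
T = -6797308 (T = (1501 - 4043)*(13**2 + 2505) = -2542*(169 + 2505) = -2542*2674 = -6797308)
r(33)/T = (33**2*(-270 + 33**2 - 21*33))/(-6797308) = (1089*(-270 + 1089 - 693))*(-1/6797308) = (1089*126)*(-1/6797308) = 137214*(-1/6797308) = -9801/485522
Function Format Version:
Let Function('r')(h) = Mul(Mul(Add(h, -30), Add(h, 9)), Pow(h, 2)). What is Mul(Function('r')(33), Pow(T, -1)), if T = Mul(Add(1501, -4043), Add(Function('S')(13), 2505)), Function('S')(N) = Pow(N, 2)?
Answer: Rational(-9801, 485522) ≈ -0.020187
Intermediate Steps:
Function('r')(h) = Mul(Pow(h, 2), Add(-30, h), Add(9, h)) (Function('r')(h) = Mul(Mul(Add(-30, h), Add(9, h)), Pow(h, 2)) = Mul(Pow(h, 2), Add(-30, h), Add(9, h)))
T = -6797308 (T = Mul(Add(1501, -4043), Add(Pow(13, 2), 2505)) = Mul(-2542, Add(169, 2505)) = Mul(-2542, 2674) = -6797308)
Mul(Function('r')(33), Pow(T, -1)) = Mul(Mul(Pow(33, 2), Add(-270, Pow(33, 2), Mul(-21, 33))), Pow(-6797308, -1)) = Mul(Mul(1089, Add(-270, 1089, -693)), Rational(-1, 6797308)) = Mul(Mul(1089, 126), Rational(-1, 6797308)) = Mul(137214, Rational(-1, 6797308)) = Rational(-9801, 485522)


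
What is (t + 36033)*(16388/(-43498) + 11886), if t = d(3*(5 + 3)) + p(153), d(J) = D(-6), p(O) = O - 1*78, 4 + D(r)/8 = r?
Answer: 9313253131760/21749 ≈ 4.2822e+8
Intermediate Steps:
D(r) = -32 + 8*r
p(O) = -78 + O (p(O) = O - 78 = -78 + O)
d(J) = -80 (d(J) = -32 + 8*(-6) = -32 - 48 = -80)
t = -5 (t = -80 + (-78 + 153) = -80 + 75 = -5)
(t + 36033)*(16388/(-43498) + 11886) = (-5 + 36033)*(16388/(-43498) + 11886) = 36028*(16388*(-1/43498) + 11886) = 36028*(-8194/21749 + 11886) = 36028*(258500420/21749) = 9313253131760/21749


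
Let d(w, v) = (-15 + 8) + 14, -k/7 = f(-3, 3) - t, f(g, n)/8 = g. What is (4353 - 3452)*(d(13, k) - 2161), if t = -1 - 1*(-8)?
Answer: -1940754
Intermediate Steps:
f(g, n) = 8*g
t = 7 (t = -1 + 8 = 7)
k = 217 (k = -7*(8*(-3) - 1*7) = -7*(-24 - 7) = -7*(-31) = 217)
d(w, v) = 7 (d(w, v) = -7 + 14 = 7)
(4353 - 3452)*(d(13, k) - 2161) = (4353 - 3452)*(7 - 2161) = 901*(-2154) = -1940754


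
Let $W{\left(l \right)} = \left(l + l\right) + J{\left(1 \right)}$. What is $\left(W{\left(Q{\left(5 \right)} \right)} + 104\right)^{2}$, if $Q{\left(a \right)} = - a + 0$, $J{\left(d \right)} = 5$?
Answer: $9801$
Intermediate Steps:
$Q{\left(a \right)} = - a$
$W{\left(l \right)} = 5 + 2 l$ ($W{\left(l \right)} = \left(l + l\right) + 5 = 2 l + 5 = 5 + 2 l$)
$\left(W{\left(Q{\left(5 \right)} \right)} + 104\right)^{2} = \left(\left(5 + 2 \left(\left(-1\right) 5\right)\right) + 104\right)^{2} = \left(\left(5 + 2 \left(-5\right)\right) + 104\right)^{2} = \left(\left(5 - 10\right) + 104\right)^{2} = \left(-5 + 104\right)^{2} = 99^{2} = 9801$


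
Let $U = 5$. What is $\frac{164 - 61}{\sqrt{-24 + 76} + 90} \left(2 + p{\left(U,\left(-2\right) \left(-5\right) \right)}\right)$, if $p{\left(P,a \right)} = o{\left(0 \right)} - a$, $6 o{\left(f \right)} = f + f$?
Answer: $- \frac{4635}{503} + \frac{103 \sqrt{13}}{503} \approx -8.4764$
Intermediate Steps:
$o{\left(f \right)} = \frac{f}{3}$ ($o{\left(f \right)} = \frac{f + f}{6} = \frac{2 f}{6} = \frac{f}{3}$)
$p{\left(P,a \right)} = - a$ ($p{\left(P,a \right)} = \frac{1}{3} \cdot 0 - a = 0 - a = - a$)
$\frac{164 - 61}{\sqrt{-24 + 76} + 90} \left(2 + p{\left(U,\left(-2\right) \left(-5\right) \right)}\right) = \frac{164 - 61}{\sqrt{-24 + 76} + 90} \left(2 - \left(-2\right) \left(-5\right)\right) = \frac{103}{\sqrt{52} + 90} \left(2 - 10\right) = \frac{103}{2 \sqrt{13} + 90} \left(2 - 10\right) = \frac{103}{90 + 2 \sqrt{13}} \left(-8\right) = - \frac{824}{90 + 2 \sqrt{13}}$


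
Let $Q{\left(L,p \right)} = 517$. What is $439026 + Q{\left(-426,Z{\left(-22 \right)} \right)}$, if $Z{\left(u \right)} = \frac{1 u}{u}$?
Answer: $439543$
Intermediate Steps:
$Z{\left(u \right)} = 1$ ($Z{\left(u \right)} = \frac{u}{u} = 1$)
$439026 + Q{\left(-426,Z{\left(-22 \right)} \right)} = 439026 + 517 = 439543$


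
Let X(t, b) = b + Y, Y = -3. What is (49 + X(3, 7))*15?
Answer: 795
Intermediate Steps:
X(t, b) = -3 + b (X(t, b) = b - 3 = -3 + b)
(49 + X(3, 7))*15 = (49 + (-3 + 7))*15 = (49 + 4)*15 = 53*15 = 795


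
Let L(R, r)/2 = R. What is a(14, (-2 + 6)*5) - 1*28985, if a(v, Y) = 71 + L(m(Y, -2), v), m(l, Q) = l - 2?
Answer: -28878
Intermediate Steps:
m(l, Q) = -2 + l
L(R, r) = 2*R
a(v, Y) = 67 + 2*Y (a(v, Y) = 71 + 2*(-2 + Y) = 71 + (-4 + 2*Y) = 67 + 2*Y)
a(14, (-2 + 6)*5) - 1*28985 = (67 + 2*((-2 + 6)*5)) - 1*28985 = (67 + 2*(4*5)) - 28985 = (67 + 2*20) - 28985 = (67 + 40) - 28985 = 107 - 28985 = -28878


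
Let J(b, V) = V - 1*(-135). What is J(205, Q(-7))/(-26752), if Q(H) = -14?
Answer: -11/2432 ≈ -0.0045230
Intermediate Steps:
J(b, V) = 135 + V (J(b, V) = V + 135 = 135 + V)
J(205, Q(-7))/(-26752) = (135 - 14)/(-26752) = 121*(-1/26752) = -11/2432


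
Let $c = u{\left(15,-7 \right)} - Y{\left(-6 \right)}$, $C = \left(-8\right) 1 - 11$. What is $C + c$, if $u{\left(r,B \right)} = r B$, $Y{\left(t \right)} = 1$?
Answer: $-125$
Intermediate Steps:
$u{\left(r,B \right)} = B r$
$C = -19$ ($C = -8 - 11 = -19$)
$c = -106$ ($c = \left(-7\right) 15 - 1 = -105 - 1 = -106$)
$C + c = -19 - 106 = -125$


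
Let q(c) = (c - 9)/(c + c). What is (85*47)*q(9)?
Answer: 0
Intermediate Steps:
q(c) = (-9 + c)/(2*c) (q(c) = (-9 + c)/((2*c)) = (-9 + c)*(1/(2*c)) = (-9 + c)/(2*c))
(85*47)*q(9) = (85*47)*((½)*(-9 + 9)/9) = 3995*((½)*(⅑)*0) = 3995*0 = 0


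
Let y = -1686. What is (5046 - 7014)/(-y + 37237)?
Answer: -1968/38923 ≈ -0.050561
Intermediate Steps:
(5046 - 7014)/(-y + 37237) = (5046 - 7014)/(-1*(-1686) + 37237) = -1968/(1686 + 37237) = -1968/38923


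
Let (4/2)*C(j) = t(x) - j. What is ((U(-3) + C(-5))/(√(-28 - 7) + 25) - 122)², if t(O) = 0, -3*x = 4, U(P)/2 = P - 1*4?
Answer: (-35407369*I + 2988024*√35)/(40*(-59*I + 5*√35)) ≈ 14990.0 - 25.242*I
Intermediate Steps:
U(P) = -8 + 2*P (U(P) = 2*(P - 1*4) = 2*(P - 4) = 2*(-4 + P) = -8 + 2*P)
x = -4/3 (x = -⅓*4 = -4/3 ≈ -1.3333)
C(j) = -j/2 (C(j) = (0 - j)/2 = (-j)/2 = -j/2)
((U(-3) + C(-5))/(√(-28 - 7) + 25) - 122)² = (((-8 + 2*(-3)) - ½*(-5))/(√(-28 - 7) + 25) - 122)² = (((-8 - 6) + 5/2)/(√(-35) + 25) - 122)² = ((-14 + 5/2)/(I*√35 + 25) - 122)² = (-23/(2*(25 + I*√35)) - 122)² = (-122 - 23/(2*(25 + I*√35)))²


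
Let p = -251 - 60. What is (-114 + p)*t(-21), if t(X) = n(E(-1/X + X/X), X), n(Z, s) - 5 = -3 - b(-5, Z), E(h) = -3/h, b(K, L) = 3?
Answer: 425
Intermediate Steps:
p = -311
n(Z, s) = -1 (n(Z, s) = 5 + (-3 - 1*3) = 5 + (-3 - 3) = 5 - 6 = -1)
t(X) = -1
(-114 + p)*t(-21) = (-114 - 311)*(-1) = -425*(-1) = 425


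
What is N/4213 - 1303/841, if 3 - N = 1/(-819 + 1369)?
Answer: -3017859641/1948723150 ≈ -1.5486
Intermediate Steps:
N = 1649/550 (N = 3 - 1/(-819 + 1369) = 3 - 1/550 = 1649/550 ≈ 2.9982)
N/4213 - 1303/841 = (1649/550)/4213 - 1303/841 = (1649/550)*(1/4213) - 1303*1/841 = 1649/2317150 - 1303/841 = -3017859641/1948723150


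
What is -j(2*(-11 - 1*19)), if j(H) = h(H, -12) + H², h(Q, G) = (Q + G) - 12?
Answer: -3516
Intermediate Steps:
h(Q, G) = -12 + G + Q (h(Q, G) = (G + Q) - 12 = -12 + G + Q)
j(H) = -24 + H + H² (j(H) = (-12 - 12 + H) + H² = (-24 + H) + H² = -24 + H + H²)
-j(2*(-11 - 1*19)) = -(-24 + 2*(-11 - 1*19) + (2*(-11 - 1*19))²) = -(-24 + 2*(-11 - 19) + (2*(-11 - 19))²) = -(-24 + 2*(-30) + (2*(-30))²) = -(-24 - 60 + (-60)²) = -(-24 - 60 + 3600) = -1*3516 = -3516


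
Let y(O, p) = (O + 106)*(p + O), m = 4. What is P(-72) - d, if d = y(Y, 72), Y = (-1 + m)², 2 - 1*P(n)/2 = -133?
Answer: -9045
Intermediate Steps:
P(n) = 270 (P(n) = 4 - 2*(-133) = 4 + 266 = 270)
Y = 9 (Y = (-1 + 4)² = 3² = 9)
y(O, p) = (106 + O)*(O + p)
d = 9315 (d = 9² + 106*9 + 106*72 + 9*72 = 81 + 954 + 7632 + 648 = 9315)
P(-72) - d = 270 - 1*9315 = 270 - 9315 = -9045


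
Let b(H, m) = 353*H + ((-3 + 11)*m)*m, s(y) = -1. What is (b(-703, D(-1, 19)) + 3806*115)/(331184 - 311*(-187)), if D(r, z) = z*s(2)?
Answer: 192419/389341 ≈ 0.49422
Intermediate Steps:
D(r, z) = -z (D(r, z) = z*(-1) = -z)
b(H, m) = 8*m² + 353*H (b(H, m) = 353*H + (8*m)*m = 353*H + 8*m² = 8*m² + 353*H)
(b(-703, D(-1, 19)) + 3806*115)/(331184 - 311*(-187)) = ((8*(-1*19)² + 353*(-703)) + 3806*115)/(331184 - 311*(-187)) = ((8*(-19)² - 248159) + 437690)/(331184 + 58157) = ((8*361 - 248159) + 437690)/389341 = ((2888 - 248159) + 437690)*(1/389341) = (-245271 + 437690)*(1/389341) = 192419*(1/389341) = 192419/389341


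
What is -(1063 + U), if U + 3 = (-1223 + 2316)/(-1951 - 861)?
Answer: -2979627/2812 ≈ -1059.6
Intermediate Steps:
U = -9529/2812 (U = -3 + (-1223 + 2316)/(-1951 - 861) = -3 + 1093/(-2812) = -3 + 1093*(-1/2812) = -3 - 1093/2812 = -9529/2812 ≈ -3.3887)
-(1063 + U) = -(1063 - 9529/2812) = -1*2979627/2812 = -2979627/2812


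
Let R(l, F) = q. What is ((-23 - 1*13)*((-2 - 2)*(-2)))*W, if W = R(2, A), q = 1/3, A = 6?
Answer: -96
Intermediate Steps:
q = 1/3 (q = 1*(1/3) = 1/3 ≈ 0.33333)
R(l, F) = 1/3
W = 1/3 ≈ 0.33333
((-23 - 1*13)*((-2 - 2)*(-2)))*W = ((-23 - 1*13)*((-2 - 2)*(-2)))*(1/3) = ((-23 - 13)*(-4*(-2)))*(1/3) = -36*8*(1/3) = -288*1/3 = -96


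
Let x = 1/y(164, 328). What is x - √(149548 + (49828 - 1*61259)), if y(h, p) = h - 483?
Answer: -1/319 - √138117 ≈ -371.64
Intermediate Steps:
y(h, p) = -483 + h
x = -1/319 (x = 1/(-483 + 164) = 1/(-319) = -1/319 ≈ -0.0031348)
x - √(149548 + (49828 - 1*61259)) = -1/319 - √(149548 + (49828 - 1*61259)) = -1/319 - √(149548 + (49828 - 61259)) = -1/319 - √(149548 - 11431) = -1/319 - √138117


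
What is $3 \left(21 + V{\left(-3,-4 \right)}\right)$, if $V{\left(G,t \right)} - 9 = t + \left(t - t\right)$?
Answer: $78$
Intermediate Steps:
$V{\left(G,t \right)} = 9 + t$ ($V{\left(G,t \right)} = 9 + \left(t + \left(t - t\right)\right) = 9 + \left(t + 0\right) = 9 + t$)
$3 \left(21 + V{\left(-3,-4 \right)}\right) = 3 \left(21 + \left(9 - 4\right)\right) = 3 \left(21 + 5\right) = 3 \cdot 26 = 78$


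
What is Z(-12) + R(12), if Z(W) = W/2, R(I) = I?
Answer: 6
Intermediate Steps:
Z(W) = W/2 (Z(W) = W*(½) = W/2)
Z(-12) + R(12) = (½)*(-12) + 12 = -6 + 12 = 6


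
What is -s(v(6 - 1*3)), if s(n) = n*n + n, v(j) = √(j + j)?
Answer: -6 - √6 ≈ -8.4495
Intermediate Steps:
v(j) = √2*√j (v(j) = √(2*j) = √2*√j)
s(n) = n + n² (s(n) = n² + n = n + n²)
-s(v(6 - 1*3)) = -√2*√(6 - 1*3)*(1 + √2*√(6 - 1*3)) = -√2*√(6 - 3)*(1 + √2*√(6 - 3)) = -√2*√3*(1 + √2*√3) = -√6*(1 + √6)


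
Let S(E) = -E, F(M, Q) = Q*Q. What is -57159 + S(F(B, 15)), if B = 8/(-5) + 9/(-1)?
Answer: -57384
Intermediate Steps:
B = -53/5 (B = 8*(-1/5) + 9*(-1) = -8/5 - 9 = -53/5 ≈ -10.600)
F(M, Q) = Q**2
-57159 + S(F(B, 15)) = -57159 - 1*15**2 = -57159 - 1*225 = -57159 - 225 = -57384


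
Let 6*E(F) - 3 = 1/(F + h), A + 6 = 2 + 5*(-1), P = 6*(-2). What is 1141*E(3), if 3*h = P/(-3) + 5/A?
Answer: 19723/32 ≈ 616.34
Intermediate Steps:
P = -12
A = -9 (A = -6 + (2 + 5*(-1)) = -6 + (2 - 5) = -6 - 3 = -9)
h = 31/27 (h = (-12/(-3) + 5/(-9))/3 = (-12*(-⅓) + 5*(-⅑))/3 = (4 - 5/9)/3 = (⅓)*(31/9) = 31/27 ≈ 1.1481)
E(F) = ½ + 1/(6*(31/27 + F)) (E(F) = ½ + 1/(6*(F + 31/27)) = ½ + 1/(6*(31/27 + F)))
1141*E(3) = 1141*((40 + 27*3)/(2*(31 + 27*3))) = 1141*((40 + 81)/(2*(31 + 81))) = 1141*((½)*121/112) = 1141*((½)*(1/112)*121) = 1141*(121/224) = 19723/32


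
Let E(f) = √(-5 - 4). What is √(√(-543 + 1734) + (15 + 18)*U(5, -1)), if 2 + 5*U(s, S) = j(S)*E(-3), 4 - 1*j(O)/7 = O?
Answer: √(-330 + 25*√1191 + 17325*I)/5 ≈ 18.903 + 18.331*I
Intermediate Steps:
E(f) = 3*I (E(f) = √(-9) = 3*I)
j(O) = 28 - 7*O
U(s, S) = -⅖ + 3*I*(28 - 7*S)/5 (U(s, S) = -⅖ + ((28 - 7*S)*(3*I))/5 = -⅖ + (3*I*(28 - 7*S))/5 = -⅖ + 3*I*(28 - 7*S)/5)
√(√(-543 + 1734) + (15 + 18)*U(5, -1)) = √(√(-543 + 1734) + (15 + 18)*(-⅖ + 21*I*(4 - 1*(-1))/5)) = √(√1191 + 33*(-⅖ + 21*I*(4 + 1)/5)) = √(√1191 + 33*(-⅖ + (21/5)*I*5)) = √(√1191 + 33*(-⅖ + 21*I)) = √(√1191 + (-66/5 + 693*I)) = √(-66/5 + √1191 + 693*I)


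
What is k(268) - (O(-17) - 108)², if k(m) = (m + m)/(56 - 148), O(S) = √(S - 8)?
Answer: -267831/23 + 1080*I ≈ -11645.0 + 1080.0*I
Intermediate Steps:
O(S) = √(-8 + S)
k(m) = -m/46 (k(m) = (2*m)/(-92) = (2*m)*(-1/92) = -m/46)
k(268) - (O(-17) - 108)² = -1/46*268 - (√(-8 - 17) - 108)² = -134/23 - (√(-25) - 108)² = -134/23 - (5*I - 108)² = -134/23 - (-108 + 5*I)²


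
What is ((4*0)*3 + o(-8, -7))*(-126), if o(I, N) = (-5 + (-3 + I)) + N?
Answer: 2898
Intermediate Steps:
o(I, N) = -8 + I + N (o(I, N) = (-8 + I) + N = -8 + I + N)
((4*0)*3 + o(-8, -7))*(-126) = ((4*0)*3 + (-8 - 8 - 7))*(-126) = (0*3 - 23)*(-126) = (0 - 23)*(-126) = -23*(-126) = 2898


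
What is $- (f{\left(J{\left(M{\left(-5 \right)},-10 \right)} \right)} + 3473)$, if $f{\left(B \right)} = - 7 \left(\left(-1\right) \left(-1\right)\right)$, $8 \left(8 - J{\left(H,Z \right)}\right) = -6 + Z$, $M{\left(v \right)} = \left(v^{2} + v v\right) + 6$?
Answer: $-3466$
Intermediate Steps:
$M{\left(v \right)} = 6 + 2 v^{2}$ ($M{\left(v \right)} = \left(v^{2} + v^{2}\right) + 6 = 2 v^{2} + 6 = 6 + 2 v^{2}$)
$J{\left(H,Z \right)} = \frac{35}{4} - \frac{Z}{8}$ ($J{\left(H,Z \right)} = 8 - \frac{-6 + Z}{8} = 8 - \left(- \frac{3}{4} + \frac{Z}{8}\right) = \frac{35}{4} - \frac{Z}{8}$)
$f{\left(B \right)} = -7$ ($f{\left(B \right)} = \left(-7\right) 1 = -7$)
$- (f{\left(J{\left(M{\left(-5 \right)},-10 \right)} \right)} + 3473) = - (-7 + 3473) = \left(-1\right) 3466 = -3466$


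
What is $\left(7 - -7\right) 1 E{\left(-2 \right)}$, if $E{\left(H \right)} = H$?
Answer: $-28$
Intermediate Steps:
$\left(7 - -7\right) 1 E{\left(-2 \right)} = \left(7 - -7\right) 1 \left(-2\right) = \left(7 + 7\right) 1 \left(-2\right) = 14 \cdot 1 \left(-2\right) = 14 \left(-2\right) = -28$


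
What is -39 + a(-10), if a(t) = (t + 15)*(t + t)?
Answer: -139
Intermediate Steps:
a(t) = 2*t*(15 + t) (a(t) = (15 + t)*(2*t) = 2*t*(15 + t))
-39 + a(-10) = -39 + 2*(-10)*(15 - 10) = -39 + 2*(-10)*5 = -39 - 100 = -139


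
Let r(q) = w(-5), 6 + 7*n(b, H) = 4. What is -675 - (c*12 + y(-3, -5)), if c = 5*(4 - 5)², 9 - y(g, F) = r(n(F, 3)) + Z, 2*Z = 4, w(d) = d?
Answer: -747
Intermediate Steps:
n(b, H) = -2/7 (n(b, H) = -6/7 + (⅐)*4 = -6/7 + 4/7 = -2/7)
Z = 2 (Z = (½)*4 = 2)
r(q) = -5
y(g, F) = 12 (y(g, F) = 9 - (-5 + 2) = 9 - 1*(-3) = 9 + 3 = 12)
c = 5 (c = 5*(-1)² = 5*1 = 5)
-675 - (c*12 + y(-3, -5)) = -675 - (5*12 + 12) = -675 - (60 + 12) = -675 - 1*72 = -675 - 72 = -747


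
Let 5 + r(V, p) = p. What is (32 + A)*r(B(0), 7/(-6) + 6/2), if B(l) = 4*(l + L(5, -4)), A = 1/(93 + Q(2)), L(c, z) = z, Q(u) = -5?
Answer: -17841/176 ≈ -101.37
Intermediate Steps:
A = 1/88 (A = 1/(93 - 5) = 1/88 ≈ 0.011364)
B(l) = -16 + 4*l (B(l) = 4*(l - 4) = 4*(-4 + l) = -16 + 4*l)
r(V, p) = -5 + p
(32 + A)*r(B(0), 7/(-6) + 6/2) = (32 + 1/88)*(-5 + (7/(-6) + 6/2)) = 2817*(-5 + (7*(-⅙) + 6*(½)))/88 = 2817*(-5 + (-7/6 + 3))/88 = 2817*(-5 + 11/6)/88 = (2817/88)*(-19/6) = -17841/176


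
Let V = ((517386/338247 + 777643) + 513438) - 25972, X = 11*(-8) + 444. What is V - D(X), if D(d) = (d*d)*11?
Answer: -14542982801/112749 ≈ -1.2899e+5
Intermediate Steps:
X = 356 (X = -88 + 444 = 356)
D(d) = 11*d**2 (D(d) = d**2*11 = 11*d**2)
V = 142639947103/112749 (V = ((517386*(1/338247) + 777643) + 513438) - 25972 = ((172462/112749 + 777643) + 513438) - 25972 = (87678643069/112749 + 513438) - 25972 = 145568264131/112749 - 25972 = 142639947103/112749 ≈ 1.2651e+6)
V - D(X) = 142639947103/112749 - 11*356**2 = 142639947103/112749 - 11*126736 = 142639947103/112749 - 1*1394096 = 142639947103/112749 - 1394096 = -14542982801/112749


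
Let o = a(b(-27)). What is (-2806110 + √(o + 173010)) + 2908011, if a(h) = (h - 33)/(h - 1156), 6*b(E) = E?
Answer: 101901 + 9*√11506322685/2321 ≈ 1.0232e+5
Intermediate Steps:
b(E) = E/6
a(h) = (-33 + h)/(-1156 + h)
o = 75/2321 (o = (-33 + (⅙)*(-27))/(-1156 + (⅙)*(-27)) = (-33 - 9/2)/(-1156 - 9/2) = -75/2/(-2321/2) = -2/2321*(-75/2) = 75/2321 ≈ 0.032314)
(-2806110 + √(o + 173010)) + 2908011 = (-2806110 + √(75/2321 + 173010)) + 2908011 = (-2806110 + √(401556285/2321)) + 2908011 = (-2806110 + 9*√11506322685/2321) + 2908011 = 101901 + 9*√11506322685/2321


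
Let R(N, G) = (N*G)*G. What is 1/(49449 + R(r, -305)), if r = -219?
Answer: -1/20323026 ≈ -4.9205e-8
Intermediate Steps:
R(N, G) = N*G² (R(N, G) = (G*N)*G = N*G²)
1/(49449 + R(r, -305)) = 1/(49449 - 219*(-305)²) = 1/(49449 - 219*93025) = 1/(49449 - 20372475) = 1/(-20323026) = -1/20323026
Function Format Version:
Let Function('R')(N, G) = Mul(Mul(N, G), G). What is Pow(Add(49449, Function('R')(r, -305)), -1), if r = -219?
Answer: Rational(-1, 20323026) ≈ -4.9205e-8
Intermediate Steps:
Function('R')(N, G) = Mul(N, Pow(G, 2)) (Function('R')(N, G) = Mul(Mul(G, N), G) = Mul(N, Pow(G, 2)))
Pow(Add(49449, Function('R')(r, -305)), -1) = Pow(Add(49449, Mul(-219, Pow(-305, 2))), -1) = Pow(Add(49449, Mul(-219, 93025)), -1) = Pow(Add(49449, -20372475), -1) = Pow(-20323026, -1) = Rational(-1, 20323026)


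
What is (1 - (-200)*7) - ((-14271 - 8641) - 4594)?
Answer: 28907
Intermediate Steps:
(1 - (-200)*7) - ((-14271 - 8641) - 4594) = (1 - 50*(-28)) - (-22912 - 4594) = (1 + 1400) - 1*(-27506) = 1401 + 27506 = 28907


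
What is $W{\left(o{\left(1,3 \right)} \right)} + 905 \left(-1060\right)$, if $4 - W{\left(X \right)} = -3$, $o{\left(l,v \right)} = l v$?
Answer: $-959293$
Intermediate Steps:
$W{\left(X \right)} = 7$ ($W{\left(X \right)} = 4 - -3 = 4 + 3 = 7$)
$W{\left(o{\left(1,3 \right)} \right)} + 905 \left(-1060\right) = 7 + 905 \left(-1060\right) = 7 - 959300 = -959293$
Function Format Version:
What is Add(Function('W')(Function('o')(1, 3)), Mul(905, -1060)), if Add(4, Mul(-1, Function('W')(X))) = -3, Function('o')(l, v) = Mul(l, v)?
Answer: -959293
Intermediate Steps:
Function('W')(X) = 7 (Function('W')(X) = Add(4, Mul(-1, -3)) = Add(4, 3) = 7)
Add(Function('W')(Function('o')(1, 3)), Mul(905, -1060)) = Add(7, Mul(905, -1060)) = Add(7, -959300) = -959293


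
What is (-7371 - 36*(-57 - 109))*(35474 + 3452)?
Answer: -54301770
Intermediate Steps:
(-7371 - 36*(-57 - 109))*(35474 + 3452) = (-7371 - 36*(-166))*38926 = (-7371 + 5976)*38926 = -1395*38926 = -54301770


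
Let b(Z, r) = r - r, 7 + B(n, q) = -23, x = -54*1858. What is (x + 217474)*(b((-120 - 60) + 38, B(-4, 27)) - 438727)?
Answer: -51393358234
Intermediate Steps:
x = -100332
B(n, q) = -30 (B(n, q) = -7 - 23 = -30)
b(Z, r) = 0
(x + 217474)*(b((-120 - 60) + 38, B(-4, 27)) - 438727) = (-100332 + 217474)*(0 - 438727) = 117142*(-438727) = -51393358234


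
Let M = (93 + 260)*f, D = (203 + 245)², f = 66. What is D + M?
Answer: 224002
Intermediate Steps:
D = 200704 (D = 448² = 200704)
M = 23298 (M = (93 + 260)*66 = 353*66 = 23298)
D + M = 200704 + 23298 = 224002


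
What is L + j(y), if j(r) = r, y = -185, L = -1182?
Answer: -1367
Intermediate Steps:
L + j(y) = -1182 - 185 = -1367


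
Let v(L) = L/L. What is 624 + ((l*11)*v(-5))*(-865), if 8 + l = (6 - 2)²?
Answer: -75496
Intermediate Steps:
v(L) = 1
l = 8 (l = -8 + (6 - 2)² = -8 + 4² = -8 + 16 = 8)
624 + ((l*11)*v(-5))*(-865) = 624 + ((8*11)*1)*(-865) = 624 + (88*1)*(-865) = 624 + 88*(-865) = 624 - 76120 = -75496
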